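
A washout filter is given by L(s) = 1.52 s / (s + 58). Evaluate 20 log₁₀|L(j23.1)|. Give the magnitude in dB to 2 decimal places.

|j23.1| = 23.1
|j23.1 + 58| = √(23.1² + 58²) = 62.43
|L(j23.1)| = 1.52 × 23.1 / 62.43 = 0.56241
20 log₁₀(0.56241) = -4.999 dB

-5.00 dB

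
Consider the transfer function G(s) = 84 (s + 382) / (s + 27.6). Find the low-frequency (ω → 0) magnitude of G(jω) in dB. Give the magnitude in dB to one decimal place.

61.3 dB

G(0) = 84 × 382 / 27.6 = 1162.6
20 log₁₀(1162.6) = 61.31 dB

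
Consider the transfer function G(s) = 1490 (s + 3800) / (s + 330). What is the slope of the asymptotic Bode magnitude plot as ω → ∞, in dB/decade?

0 dB/decade

With 1 zero and 1 pole, the high-frequency asymptotic slope is 20 × (1 − 1) = 0 dB/decade.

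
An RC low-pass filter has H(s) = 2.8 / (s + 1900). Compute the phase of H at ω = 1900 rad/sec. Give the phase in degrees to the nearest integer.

-45°

∠(j1900 + 1900) = arctan(1900/1900) = 45.00°
∠H(j1900) = −45.00° = -45.00°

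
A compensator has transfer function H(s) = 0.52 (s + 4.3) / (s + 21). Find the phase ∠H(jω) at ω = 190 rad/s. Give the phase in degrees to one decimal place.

∠(j190 + 4.3) = arctan(190/4.3) = 88.70°
∠(j190 + 21) = arctan(190/21) = 83.69°
∠H(j190) = 88.70° − 83.69° = 5.01°

5.0°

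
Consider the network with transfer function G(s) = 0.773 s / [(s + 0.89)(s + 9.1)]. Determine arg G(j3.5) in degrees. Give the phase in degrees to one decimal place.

∠(j3.5) = 90.00°
∠(j3.5 + 0.89) = arctan(3.5/0.89) = 75.73°
∠(j3.5 + 9.1) = arctan(3.5/9.1) = 21.04°
∠G(j3.5) = 90.00° − (75.73° + 21.04°) = -6.77°

-6.8°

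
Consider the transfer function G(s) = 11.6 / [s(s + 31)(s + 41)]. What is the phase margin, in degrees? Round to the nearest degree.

Gain crossover: |G(jω)| = 1 at ω ≈ 0.00913 rad/s.
∠G(j0.00913) = −90° − arctan(0.00913/31) − arctan(0.00913/41) ≈ -90.03°
PM = 180° + (-90.03°) = 89.97°

90°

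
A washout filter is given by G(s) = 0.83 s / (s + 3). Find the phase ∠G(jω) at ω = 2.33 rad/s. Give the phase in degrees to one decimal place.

52.2 deg

∠(j2.33) = 90.00°
∠(j2.33 + 3) = arctan(2.33/3) = 37.84°
∠G(j2.33) = 90.00° − 37.84° = 52.16°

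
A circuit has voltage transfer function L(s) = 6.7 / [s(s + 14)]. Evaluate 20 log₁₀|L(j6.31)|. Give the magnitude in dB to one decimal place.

-23.2 dB

|j6.31 + 14| = √(6.31² + 14²) = 15.36
|j6.31| = 6.31
|L(j6.31)| = 6.7 / (15.36 × 6.31) = 0.069145
20 log₁₀(0.069145) = -23.20 dB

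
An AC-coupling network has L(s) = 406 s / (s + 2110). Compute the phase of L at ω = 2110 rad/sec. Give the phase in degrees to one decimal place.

∠(j2110) = 90.00°
∠(j2110 + 2110) = arctan(2110/2110) = 45.00°
∠L(j2110) = 90.00° − 45.00° = 45.00°

45.0°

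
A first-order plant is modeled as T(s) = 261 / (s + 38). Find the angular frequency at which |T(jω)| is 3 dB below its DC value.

38 rad/sec

For a single-pole low-pass, the −3 dB point is at the pole: ω = 38 rad/sec.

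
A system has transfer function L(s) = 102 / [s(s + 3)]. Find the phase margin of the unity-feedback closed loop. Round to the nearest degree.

17°

Gain crossover: |L(jω)| = 1 at ω ≈ 9.88 rad/s.
∠L(j9.88) = −90° − arctan(9.88/3) ≈ -163.11°
PM = 180° + (-163.11°) = 16.89°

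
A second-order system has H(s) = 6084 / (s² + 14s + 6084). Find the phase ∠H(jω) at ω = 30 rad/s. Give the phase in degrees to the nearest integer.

-5°

∠[(j30)² + 14(j30) + 6084] = ∠[5184 + j420] = 4.63°
∠H(j30) = −4.63° = -4.63°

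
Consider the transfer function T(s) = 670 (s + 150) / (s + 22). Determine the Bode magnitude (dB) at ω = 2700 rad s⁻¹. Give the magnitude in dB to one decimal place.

|j2700 + 150| = √(2700² + 150²) = 2704
|j2700 + 22| = √(2700² + 22²) = 2700
|T(j2700)| = 670 × 2704 / 2700 = 671.01
20 log₁₀(671.01) = 56.53 dB

56.5 dB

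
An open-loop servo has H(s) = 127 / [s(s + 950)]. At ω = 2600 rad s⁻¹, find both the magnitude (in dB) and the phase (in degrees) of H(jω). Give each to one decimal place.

|H| = -95.1 dB, ∠H = -159.9 deg

|j2600 + 950| = √(2600² + 950²) = 2768
|j2600| = 2600
|H(j2600)| = 127 / (2768 × 2600) = 1.7646e-05
20 log₁₀(1.7646e-05) = -95.07 dB
∠(j2600 + 950) = arctan(2600/950) = 69.93°
∠(j2600) = 90.00°
∠H(j2600) = − (69.93° + 90.00°) = -159.93°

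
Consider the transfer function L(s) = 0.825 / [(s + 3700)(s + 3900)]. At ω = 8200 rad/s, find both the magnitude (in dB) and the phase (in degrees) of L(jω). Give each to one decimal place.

|j8200 + 3700| = √(8200² + 3700²) = 8996
|j8200 + 3900| = √(8200² + 3900²) = 9080
|L(j8200)| = 0.825 / (8996 × 9080) = 1.01e-08
20 log₁₀(1.01e-08) = -159.91 dB
∠(j8200 + 3700) = arctan(8200/3700) = 65.71°
∠(j8200 + 3900) = arctan(8200/3900) = 64.56°
∠L(j8200) = − (65.71° + 64.56°) = -130.28°

|L| = -159.9 dB, ∠L = -130.3°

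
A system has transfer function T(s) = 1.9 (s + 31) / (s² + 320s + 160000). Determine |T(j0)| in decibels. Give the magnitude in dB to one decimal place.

T(0) = 1.9 × 31 / 160000 = 0.00036813
20 log₁₀(0.00036813) = -68.68 dB

-68.7 dB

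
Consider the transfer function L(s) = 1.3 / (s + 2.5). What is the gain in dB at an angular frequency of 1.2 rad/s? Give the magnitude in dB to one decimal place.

|j1.2 + 2.5| = √(1.2² + 2.5²) = 2.773
|L(j1.2)| = 1.3 / 2.773 = 0.46879
20 log₁₀(0.46879) = -6.58 dB

-6.6 dB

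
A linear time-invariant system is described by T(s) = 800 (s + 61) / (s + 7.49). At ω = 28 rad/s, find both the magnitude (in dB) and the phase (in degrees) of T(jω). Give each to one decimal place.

|j28 + 61| = √(28² + 61²) = 67.12
|j28 + 7.49| = √(28² + 7.49²) = 28.98
|T(j28)| = 800 × 67.12 / 28.98 = 1852.6
20 log₁₀(1852.6) = 65.36 dB
∠(j28 + 61) = arctan(28/61) = 24.66°
∠(j28 + 7.49) = arctan(28/7.49) = 75.02°
∠T(j28) = 24.66° − 75.02° = -50.37°

|T| = 65.4 dB, ∠T = -50.4 deg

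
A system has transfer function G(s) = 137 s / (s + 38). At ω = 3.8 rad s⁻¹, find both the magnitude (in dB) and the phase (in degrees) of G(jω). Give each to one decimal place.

|j3.8| = 3.8
|j3.8 + 38| = √(3.8² + 38²) = 38.19
|G(j3.8)| = 137 × 3.8 / 38.19 = 13.632
20 log₁₀(13.632) = 22.69 dB
∠(j3.8) = 90.00°
∠(j3.8 + 38) = arctan(3.8/38) = 5.71°
∠G(j3.8) = 90.00° − 5.71° = 84.29°

|G| = 22.7 dB, ∠G = 84.3°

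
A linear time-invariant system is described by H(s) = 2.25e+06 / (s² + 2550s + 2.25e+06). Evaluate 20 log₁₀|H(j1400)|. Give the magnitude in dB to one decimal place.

-4.0 dB

|(j1400)² + 2550(j1400) + 2.25e+06| = |2.9e+05 + j3.57e+06| = 3.582e+06
|H(j1400)| = 2.25e+06 / 3.582e+06 = 0.62818
20 log₁₀(0.62818) = -4.04 dB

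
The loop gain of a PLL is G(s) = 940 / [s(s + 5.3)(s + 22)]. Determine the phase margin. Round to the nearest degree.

30°

Gain crossover: |G(jω)| = 1 at ω ≈ 5.45 rad/sec.
∠G(j5.45) = −90° − arctan(5.45/5.3) − arctan(5.45/22) ≈ -149.74°
PM = 180° + (-149.74°) = 30.26°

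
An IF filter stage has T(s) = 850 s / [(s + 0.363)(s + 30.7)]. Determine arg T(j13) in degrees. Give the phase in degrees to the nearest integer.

∠(j13) = 90.00°
∠(j13 + 0.363) = arctan(13/0.363) = 88.40°
∠(j13 + 30.7) = arctan(13/30.7) = 22.95°
∠T(j13) = 90.00° − (88.40° + 22.95°) = -21.35°

-21°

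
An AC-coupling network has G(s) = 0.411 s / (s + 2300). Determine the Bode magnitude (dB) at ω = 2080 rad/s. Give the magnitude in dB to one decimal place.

-11.2 dB

|j2080| = 2080
|j2080 + 2300| = √(2080² + 2300²) = 3101
|G(j2080)| = 0.411 × 2080 / 3101 = 0.27568
20 log₁₀(0.27568) = -11.19 dB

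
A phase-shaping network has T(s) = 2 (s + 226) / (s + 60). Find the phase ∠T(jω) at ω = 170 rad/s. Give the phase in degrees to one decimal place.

-33.6°

∠(j170 + 226) = arctan(170/226) = 36.95°
∠(j170 + 60) = arctan(170/60) = 70.56°
∠T(j170) = 36.95° − 70.56° = -33.61°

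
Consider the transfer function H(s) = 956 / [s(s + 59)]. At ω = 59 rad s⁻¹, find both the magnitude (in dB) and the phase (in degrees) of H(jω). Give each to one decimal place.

|H| = -14.2 dB, ∠H = -135.0°

|j59 + 59| = √(59² + 59²) = 83.44
|j59| = 59
|H(j59)| = 956 / (83.44 × 59) = 0.1942
20 log₁₀(0.1942) = -14.24 dB
∠(j59 + 59) = arctan(59/59) = 45.00°
∠(j59) = 90.00°
∠H(j59) = − (45.00° + 90.00°) = -135.00°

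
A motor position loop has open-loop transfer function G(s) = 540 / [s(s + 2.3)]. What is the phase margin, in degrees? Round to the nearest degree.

Gain crossover: |G(jω)| = 1 at ω ≈ 23.2 rad/s.
∠G(j23.2) = −90° − arctan(23.2/2.3) ≈ -174.33°
PM = 180° + (-174.33°) = 5.67°

6°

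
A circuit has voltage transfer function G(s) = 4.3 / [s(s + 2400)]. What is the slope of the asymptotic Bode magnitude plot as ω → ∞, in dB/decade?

With 0 zeros and 2 poles, the high-frequency asymptotic slope is 20 × (0 − 2) = -40 dB/decade.

-40 dB/decade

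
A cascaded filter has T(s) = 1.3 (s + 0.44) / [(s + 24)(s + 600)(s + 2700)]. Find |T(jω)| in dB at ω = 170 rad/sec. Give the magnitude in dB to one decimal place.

-122.3 dB

|j170 + 0.44| = √(170² + 0.44²) = 170
|j170 + 24| = √(170² + 24²) = 171.7
|j170 + 600| = √(170² + 600²) = 623.6
|j170 + 2700| = √(170² + 2700²) = 2705
|T(j170)| = 1.3 × 170 / (171.7 × 623.6 × 2705) = 7.6299e-07
20 log₁₀(7.6299e-07) = -122.35 dB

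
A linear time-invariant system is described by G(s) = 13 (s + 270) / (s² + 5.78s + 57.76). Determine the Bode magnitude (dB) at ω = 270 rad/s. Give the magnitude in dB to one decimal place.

-23.3 dB

|j270 + 270| = √(270² + 270²) = 381.8
|(j270)² + 5.78(j270) + 57.76| = |-72842 + j1560.6| = 7.286e+04
|G(j270)| = 13 × 381.8 / 7.286e+04 = 0.06813
20 log₁₀(0.06813) = -23.33 dB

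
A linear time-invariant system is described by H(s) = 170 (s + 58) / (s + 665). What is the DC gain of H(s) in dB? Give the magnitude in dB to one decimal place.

H(0) = 170 × 58 / 665 = 14.827
20 log₁₀(14.827) = 23.42 dB

23.4 dB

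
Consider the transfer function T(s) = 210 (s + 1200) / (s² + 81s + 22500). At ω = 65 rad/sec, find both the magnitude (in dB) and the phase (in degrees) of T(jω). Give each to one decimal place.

|T| = 22.5 dB, ∠T = -13.0°

|j65 + 1200| = √(65² + 1200²) = 1202
|(j65)² + 81(j65) + 22500| = |18275 + j5265| = 1.902e+04
|T(j65)| = 210 × 1202 / 1.902e+04 = 13.27
20 log₁₀(13.27) = 22.46 dB
∠(j65 + 1200) = arctan(65/1200) = 3.10°
∠[(j65)² + 81(j65) + 22500] = ∠[18275 + j5265] = 16.07°
∠T(j65) = 3.10° − 16.07° = -12.97°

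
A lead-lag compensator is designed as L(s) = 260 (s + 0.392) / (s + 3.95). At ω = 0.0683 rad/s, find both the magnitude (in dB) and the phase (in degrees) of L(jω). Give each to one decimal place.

|L| = 28.4 dB, ∠L = 8.9°

|j0.0683 + 0.392| = √(0.0683² + 0.392²) = 0.3979
|j0.0683 + 3.95| = √(0.0683² + 3.95²) = 3.951
|L(j0.0683)| = 260 × 0.3979 / 3.951 = 26.187
20 log₁₀(26.187) = 28.36 dB
∠(j0.0683 + 0.392) = arctan(0.0683/0.392) = 9.88°
∠(j0.0683 + 3.95) = arctan(0.0683/3.95) = 0.99°
∠L(j0.0683) = 9.88° − 0.99° = 8.89°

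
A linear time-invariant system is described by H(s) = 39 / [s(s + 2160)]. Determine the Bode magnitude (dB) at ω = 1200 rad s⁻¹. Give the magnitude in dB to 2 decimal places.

|j1200 + 2160| = √(1200² + 2160²) = 2471
|j1200| = 1200
|H(j1200)| = 39 / (2471 × 1200) = 1.3153e-05
20 log₁₀(1.3153e-05) = -97.620 dB

-97.62 dB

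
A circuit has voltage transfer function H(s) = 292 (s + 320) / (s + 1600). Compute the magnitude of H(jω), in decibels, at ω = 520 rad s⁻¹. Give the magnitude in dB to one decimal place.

40.5 dB

|j520 + 320| = √(520² + 320²) = 610.6
|j520 + 1600| = √(520² + 1600²) = 1682
|H(j520)| = 292 × 610.6 / 1682 = 105.97
20 log₁₀(105.97) = 40.50 dB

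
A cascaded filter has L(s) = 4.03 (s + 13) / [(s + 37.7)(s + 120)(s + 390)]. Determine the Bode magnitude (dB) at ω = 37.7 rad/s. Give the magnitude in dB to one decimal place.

|j37.7 + 13| = √(37.7² + 13²) = 39.88
|j37.7 + 37.7| = √(37.7² + 37.7²) = 53.32
|j37.7 + 120| = √(37.7² + 120²) = 125.8
|j37.7 + 390| = √(37.7² + 390²) = 391.8
|L(j37.7)| = 4.03 × 39.88 / (53.32 × 125.8 × 391.8) = 6.1162e-05
20 log₁₀(6.1162e-05) = -84.27 dB

-84.3 dB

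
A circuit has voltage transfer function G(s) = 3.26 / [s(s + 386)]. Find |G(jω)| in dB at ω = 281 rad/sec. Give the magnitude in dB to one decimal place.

|j281 + 386| = √(281² + 386²) = 477.4
|j281| = 281
|G(j281)| = 3.26 / (477.4 × 281) = 2.4299e-05
20 log₁₀(2.4299e-05) = -92.29 dB

-92.3 dB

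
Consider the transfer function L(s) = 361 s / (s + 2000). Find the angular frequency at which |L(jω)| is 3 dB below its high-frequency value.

For a single-pole high-pass, the −3 dB point is at the pole: ω = 2000 rad/s.

2000 rad/s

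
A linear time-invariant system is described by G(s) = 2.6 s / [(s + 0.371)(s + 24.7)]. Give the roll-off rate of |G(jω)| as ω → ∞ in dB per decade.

With 1 zero and 2 poles, the high-frequency asymptotic slope is 20 × (1 − 2) = -20 dB/decade.

-20 dB/decade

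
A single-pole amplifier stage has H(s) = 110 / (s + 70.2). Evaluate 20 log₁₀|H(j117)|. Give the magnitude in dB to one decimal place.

-1.9 dB

|j117 + 70.2| = √(117² + 70.2²) = 136.4
|H(j117)| = 110 / 136.4 = 0.80619
20 log₁₀(0.80619) = -1.87 dB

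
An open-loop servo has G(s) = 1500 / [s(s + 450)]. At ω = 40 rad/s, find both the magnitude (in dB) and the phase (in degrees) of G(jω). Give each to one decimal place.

|j40 + 450| = √(40² + 450²) = 451.8
|j40| = 40
|G(j40)| = 1500 / (451.8 × 40) = 0.083006
20 log₁₀(0.083006) = -21.62 dB
∠(j40 + 450) = arctan(40/450) = 5.08°
∠(j40) = 90.00°
∠G(j40) = − (5.08° + 90.00°) = -95.08°

|G| = -21.6 dB, ∠G = -95.1 deg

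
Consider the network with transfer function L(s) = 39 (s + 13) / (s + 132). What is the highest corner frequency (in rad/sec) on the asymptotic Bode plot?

132 rad/sec

Break frequencies occur at each pole and zero magnitude: 13 rad/sec, 132 rad/sec.
The highest is 132 rad/sec.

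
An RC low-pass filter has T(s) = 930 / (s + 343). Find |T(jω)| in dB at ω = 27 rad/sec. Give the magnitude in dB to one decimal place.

|j27 + 343| = √(27² + 343²) = 344.1
|T(j27)| = 930 / 344.1 = 2.703
20 log₁₀(2.703) = 8.64 dB

8.6 dB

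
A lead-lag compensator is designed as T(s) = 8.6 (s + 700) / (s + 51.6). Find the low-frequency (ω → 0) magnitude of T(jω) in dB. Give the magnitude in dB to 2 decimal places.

41.34 dB

T(0) = 8.6 × 700 / 51.6 = 116.67
20 log₁₀(116.67) = 41.339 dB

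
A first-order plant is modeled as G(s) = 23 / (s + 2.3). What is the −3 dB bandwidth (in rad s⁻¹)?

For a single-pole low-pass, the −3 dB point is at the pole: ω = 2.3 rad s⁻¹.

2.3 rad s⁻¹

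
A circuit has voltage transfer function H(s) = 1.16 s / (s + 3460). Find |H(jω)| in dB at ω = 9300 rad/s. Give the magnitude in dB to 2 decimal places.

|j9300| = 9300
|j9300 + 3460| = √(9300² + 3460²) = 9923
|H(j9300)| = 1.16 × 9300 / 9923 = 1.0872
20 log₁₀(1.0872) = 0.726 dB

0.73 dB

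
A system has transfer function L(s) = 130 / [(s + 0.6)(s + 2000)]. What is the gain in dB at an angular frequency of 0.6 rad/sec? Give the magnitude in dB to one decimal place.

-22.3 dB

|j0.6 + 0.6| = √(0.6² + 0.6²) = 0.8485
|j0.6 + 2000| = √(0.6² + 2000²) = 2000
|L(j0.6)| = 130 / (0.8485 × 2000) = 0.076603
20 log₁₀(0.076603) = -22.32 dB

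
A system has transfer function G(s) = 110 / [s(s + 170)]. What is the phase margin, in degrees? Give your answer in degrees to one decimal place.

Gain crossover: |G(jω)| = 1 at ω ≈ 0.647 rad/s.
∠G(j0.647) = −90° − arctan(0.647/170) ≈ -90.22°
PM = 180° + (-90.22°) = 89.78°

89.8°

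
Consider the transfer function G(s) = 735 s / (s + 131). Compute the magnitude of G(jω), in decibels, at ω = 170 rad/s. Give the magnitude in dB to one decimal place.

55.3 dB

|j170| = 170
|j170 + 131| = √(170² + 131²) = 214.6
|G(j170)| = 735 × 170 / 214.6 = 582.2
20 log₁₀(582.2) = 55.30 dB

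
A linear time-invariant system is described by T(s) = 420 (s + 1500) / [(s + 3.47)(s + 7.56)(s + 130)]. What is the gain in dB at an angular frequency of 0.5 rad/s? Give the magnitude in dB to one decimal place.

|j0.5 + 1500| = √(0.5² + 1500²) = 1500
|j0.5 + 3.47| = √(0.5² + 3.47²) = 3.506
|j0.5 + 7.56| = √(0.5² + 7.56²) = 7.577
|j0.5 + 130| = √(0.5² + 130²) = 130
|T(j0.5)| = 420 × 1500 / (3.506 × 7.577 × 130) = 182.45
20 log₁₀(182.45) = 45.22 dB

45.2 dB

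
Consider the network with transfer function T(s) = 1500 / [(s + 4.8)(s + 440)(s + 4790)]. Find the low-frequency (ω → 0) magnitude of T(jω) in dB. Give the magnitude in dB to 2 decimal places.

-76.58 dB

T(0) = 1500 / (4.8 × 440 × 4790) = 0.00014827
20 log₁₀(0.00014827) = -76.579 dB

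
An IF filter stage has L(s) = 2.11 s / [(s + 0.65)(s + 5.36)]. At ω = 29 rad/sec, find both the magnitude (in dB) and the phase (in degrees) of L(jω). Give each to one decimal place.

|L| = -22.9 dB, ∠L = -78.2°

|j29| = 29
|j29 + 0.65| = √(29² + 0.65²) = 29.01
|j29 + 5.36| = √(29² + 5.36²) = 29.49
|L(j29)| = 2.11 × 29 / (29.01 × 29.49) = 0.071529
20 log₁₀(0.071529) = -22.91 dB
∠(j29) = 90.00°
∠(j29 + 0.65) = arctan(29/0.65) = 88.72°
∠(j29 + 5.36) = arctan(29/5.36) = 79.53°
∠L(j29) = 90.00° − (88.72° + 79.53°) = -78.24°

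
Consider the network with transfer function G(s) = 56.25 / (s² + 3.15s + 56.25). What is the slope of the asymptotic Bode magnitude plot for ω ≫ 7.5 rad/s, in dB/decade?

-40 dB/decade

With 0 zeros and 2 poles, the high-frequency asymptotic slope is 20 × (0 − 2) = -40 dB/decade.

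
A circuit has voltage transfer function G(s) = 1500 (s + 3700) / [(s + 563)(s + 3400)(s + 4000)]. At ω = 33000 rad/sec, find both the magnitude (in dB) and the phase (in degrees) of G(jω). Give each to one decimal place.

|j33000 + 3700| = √(33000² + 3700²) = 3.321e+04
|j33000 + 563| = √(33000² + 563²) = 3.3e+04
|j33000 + 3400| = √(33000² + 3400²) = 3.317e+04
|j33000 + 4000| = √(33000² + 4000²) = 3.324e+04
|G(j33000)| = 1500 × 3.321e+04 / (3.3e+04 × 3.317e+04 × 3.324e+04) = 1.3685e-06
20 log₁₀(1.3685e-06) = -117.27 dB
∠(j33000 + 3700) = arctan(33000/3700) = 83.60°
∠(j33000 + 563) = arctan(33000/563) = 89.02°
∠(j33000 + 3400) = arctan(33000/3400) = 84.12°
∠(j33000 + 4000) = arctan(33000/4000) = 83.09°
∠G(j33000) = 83.60° − (89.02° + 84.12° + 83.09°) = -172.63°

|G| = -117.3 dB, ∠G = -172.6°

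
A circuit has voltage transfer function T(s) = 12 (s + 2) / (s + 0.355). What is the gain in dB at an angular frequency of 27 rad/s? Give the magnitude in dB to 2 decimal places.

|j27 + 2| = √(27² + 2²) = 27.07
|j27 + 0.355| = √(27² + 0.355²) = 27
|T(j27)| = 12 × 27.07 / 27 = 12.032
20 log₁₀(12.032) = 21.607 dB

21.61 dB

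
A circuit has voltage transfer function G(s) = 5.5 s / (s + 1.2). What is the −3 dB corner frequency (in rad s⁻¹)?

1.2 rad s⁻¹

For a single-pole high-pass, the −3 dB point is at the pole: ω = 1.2 rad s⁻¹.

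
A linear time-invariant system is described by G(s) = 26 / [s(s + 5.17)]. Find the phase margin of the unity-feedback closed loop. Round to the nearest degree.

52°

Gain crossover: |G(jω)| = 1 at ω ≈ 3.98 rad/sec.
∠G(j3.98) = −90° − arctan(3.98/5.17) ≈ -127.62°
PM = 180° + (-127.62°) = 52.38°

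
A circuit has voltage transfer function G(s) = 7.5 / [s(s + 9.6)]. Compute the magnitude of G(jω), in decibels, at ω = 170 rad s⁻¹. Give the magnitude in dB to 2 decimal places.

|j170 + 9.6| = √(170² + 9.6²) = 170.3
|j170| = 170
|G(j170)| = 7.5 / (170.3 × 170) = 0.0002591
20 log₁₀(0.0002591) = -71.731 dB

-71.73 dB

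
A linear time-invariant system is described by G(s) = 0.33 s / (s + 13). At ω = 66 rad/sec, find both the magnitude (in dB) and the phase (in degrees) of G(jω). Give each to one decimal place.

|G| = -9.8 dB, ∠G = 11.1°

|j66| = 66
|j66 + 13| = √(66² + 13²) = 67.27
|G(j66)| = 0.33 × 66 / 67.27 = 0.32378
20 log₁₀(0.32378) = -9.80 dB
∠(j66) = 90.00°
∠(j66 + 13) = arctan(66/13) = 78.86°
∠G(j66) = 90.00° − 78.86° = 11.14°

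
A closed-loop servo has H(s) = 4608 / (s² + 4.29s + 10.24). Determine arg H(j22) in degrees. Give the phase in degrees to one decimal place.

-168.7°

∠[(j22)² + 4.29(j22) + 10.24] = ∠[-473.76 + j94.38] = 168.73°
∠H(j22) = −168.73° = -168.73°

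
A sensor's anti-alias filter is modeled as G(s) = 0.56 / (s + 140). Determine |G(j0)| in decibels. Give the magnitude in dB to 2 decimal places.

-47.96 dB

G(0) = 0.56 / 140 = 0.004
20 log₁₀(0.004) = -47.959 dB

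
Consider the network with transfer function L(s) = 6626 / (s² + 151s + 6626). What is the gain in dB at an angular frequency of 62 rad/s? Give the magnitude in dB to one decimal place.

-3.4 dB

|(j62)² + 151(j62) + 6626| = |2782 + j9362| = 9767
|L(j62)| = 6626 / 9767 = 0.67843
20 log₁₀(0.67843) = -3.37 dB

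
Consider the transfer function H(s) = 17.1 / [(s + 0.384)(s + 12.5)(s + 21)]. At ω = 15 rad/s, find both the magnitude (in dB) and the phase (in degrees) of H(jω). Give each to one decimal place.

|H| = -52.9 dB, ∠H = -174.3°

|j15 + 0.384| = √(15² + 0.384²) = 15
|j15 + 12.5| = √(15² + 12.5²) = 19.53
|j15 + 21| = √(15² + 21²) = 25.81
|H(j15)| = 17.1 / (15 × 19.53 × 25.81) = 0.0022616
20 log₁₀(0.0022616) = -52.91 dB
∠(j15 + 0.384) = arctan(15/0.384) = 88.53°
∠(j15 + 12.5) = arctan(15/12.5) = 50.19°
∠(j15 + 21) = arctan(15/21) = 35.54°
∠H(j15) = − (88.53° + 50.19° + 35.54°) = -174.27°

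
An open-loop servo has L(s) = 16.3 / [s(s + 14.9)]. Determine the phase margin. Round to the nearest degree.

Gain crossover: |L(jω)| = 1 at ω ≈ 1.09 rad s⁻¹.
∠L(j1.09) = −90° − arctan(1.09/14.9) ≈ -94.19°
PM = 180° + (-94.19°) = 85.81°

86°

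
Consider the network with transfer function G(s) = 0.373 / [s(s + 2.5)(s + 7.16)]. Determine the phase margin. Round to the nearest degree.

Gain crossover: |G(jω)| = 1 at ω ≈ 0.0208 rad/s.
∠G(j0.0208) = −90° − arctan(0.0208/2.5) − arctan(0.0208/7.16) ≈ -90.64°
PM = 180° + (-90.64°) = 89.36°

89°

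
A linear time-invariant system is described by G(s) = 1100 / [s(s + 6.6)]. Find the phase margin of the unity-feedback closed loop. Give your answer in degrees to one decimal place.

11.4°

Gain crossover: |G(jω)| = 1 at ω ≈ 32.8 rad s⁻¹.
∠G(j32.8) = −90° − arctan(32.8/6.6) ≈ -168.64°
PM = 180° + (-168.64°) = 11.36°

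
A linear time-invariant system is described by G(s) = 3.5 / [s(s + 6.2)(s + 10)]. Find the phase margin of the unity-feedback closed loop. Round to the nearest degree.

89 deg

Gain crossover: |G(jω)| = 1 at ω ≈ 0.0564 rad/sec.
∠G(j0.0564) = −90° − arctan(0.0564/6.2) − arctan(0.0564/10) ≈ -90.85°
PM = 180° + (-90.85°) = 89.15°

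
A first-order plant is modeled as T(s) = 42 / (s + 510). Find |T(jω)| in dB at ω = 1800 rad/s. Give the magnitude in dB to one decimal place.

-33.0 dB

|j1800 + 510| = √(1800² + 510²) = 1871
|T(j1800)| = 42 / 1871 = 0.02245
20 log₁₀(0.02245) = -32.98 dB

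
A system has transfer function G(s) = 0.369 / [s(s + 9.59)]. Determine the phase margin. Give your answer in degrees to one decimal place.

89.8°

Gain crossover: |G(jω)| = 1 at ω ≈ 0.0385 rad/s.
∠G(j0.0385) = −90° − arctan(0.0385/9.59) ≈ -90.23°
PM = 180° + (-90.23°) = 89.77°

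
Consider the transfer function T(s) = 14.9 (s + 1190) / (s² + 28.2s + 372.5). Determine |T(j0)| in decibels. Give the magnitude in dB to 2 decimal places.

T(0) = 14.9 × 1190 / 372.5 = 47.6
20 log₁₀(47.6) = 33.552 dB

33.55 dB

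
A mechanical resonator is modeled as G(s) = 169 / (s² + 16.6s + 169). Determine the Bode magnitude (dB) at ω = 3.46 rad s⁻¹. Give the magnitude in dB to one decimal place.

0.1 dB

|(j3.46)² + 16.6(j3.46) + 169| = |157.03 + j57.436| = 167.2
|G(j3.46)| = 169 / 167.2 = 1.0107
20 log₁₀(1.0107) = 0.09 dB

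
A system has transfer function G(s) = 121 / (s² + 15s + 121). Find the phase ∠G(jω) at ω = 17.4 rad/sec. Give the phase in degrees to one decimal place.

-124.9°

∠[(j17.4)² + 15(j17.4) + 121] = ∠[-181.76 + j261] = 124.85°
∠G(j17.4) = −124.85° = -124.85°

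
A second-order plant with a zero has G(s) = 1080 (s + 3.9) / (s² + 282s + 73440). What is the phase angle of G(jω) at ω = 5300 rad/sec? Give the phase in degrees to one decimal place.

-87.0°

∠(j5300 + 3.9) = arctan(5300/3.9) = 89.96°
∠[(j5300)² + 282(j5300) + 73440] = ∠[-2.8017e+07 + j1.4946e+06] = 176.95°
∠G(j5300) = 89.96° − 176.95° = -86.99°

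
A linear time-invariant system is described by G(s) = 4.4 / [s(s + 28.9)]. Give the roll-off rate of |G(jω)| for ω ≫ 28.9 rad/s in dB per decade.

-40 dB/decade

With 0 zeros and 2 poles, the high-frequency asymptotic slope is 20 × (0 − 2) = -40 dB/decade.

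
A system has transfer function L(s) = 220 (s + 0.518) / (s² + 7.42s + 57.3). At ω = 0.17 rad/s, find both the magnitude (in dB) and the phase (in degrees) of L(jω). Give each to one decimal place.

|j0.17 + 0.518| = √(0.17² + 0.518²) = 0.5452
|(j0.17)² + 7.42(j0.17) + 57.3| = |57.271 + j1.2614| = 57.28
|L(j0.17)| = 220 × 0.5452 / 57.28 = 2.0937
20 log₁₀(2.0937) = 6.42 dB
∠(j0.17 + 0.518) = arctan(0.17/0.518) = 18.17°
∠[(j0.17)² + 7.42(j0.17) + 57.3] = ∠[57.271 + j1.2614] = 1.26°
∠L(j0.17) = 18.17° − 1.26° = 16.91°

|L| = 6.4 dB, ∠L = 16.9°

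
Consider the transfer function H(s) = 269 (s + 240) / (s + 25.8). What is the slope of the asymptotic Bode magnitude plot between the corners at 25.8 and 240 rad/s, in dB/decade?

In this band the factors already past their corner are: pole at 25.8; net slope = -20 dB/decade.

-20 dB/decade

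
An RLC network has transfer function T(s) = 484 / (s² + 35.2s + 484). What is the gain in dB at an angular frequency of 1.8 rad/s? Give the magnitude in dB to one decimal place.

-0.0 dB

|(j1.8)² + 35.2(j1.8) + 484| = |480.76 + j63.36| = 484.9
|T(j1.8)| = 484 / 484.9 = 0.99811
20 log₁₀(0.99811) = -0.02 dB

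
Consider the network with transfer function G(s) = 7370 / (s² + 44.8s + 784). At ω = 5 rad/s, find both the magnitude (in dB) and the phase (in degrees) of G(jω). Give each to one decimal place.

|G| = 19.4 dB, ∠G = -16.4°

|(j5)² + 44.8(j5) + 784| = |759 + j224| = 791.4
|G(j5)| = 7370 / 791.4 = 9.313
20 log₁₀(9.313) = 19.38 dB
∠[(j5)² + 44.8(j5) + 784] = ∠[759 + j224] = 16.44°
∠G(j5) = −16.44° = -16.44°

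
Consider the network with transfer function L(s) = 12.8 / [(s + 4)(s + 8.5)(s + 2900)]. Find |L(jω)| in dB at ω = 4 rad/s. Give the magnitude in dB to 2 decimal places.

|j4 + 4| = √(4² + 4²) = 5.657
|j4 + 8.5| = √(4² + 8.5²) = 9.394
|j4 + 2900| = √(4² + 2900²) = 2900
|L(j4)| = 12.8 / (5.657 × 9.394 × 2900) = 8.3058e-05
20 log₁₀(8.3058e-05) = -81.612 dB

-81.61 dB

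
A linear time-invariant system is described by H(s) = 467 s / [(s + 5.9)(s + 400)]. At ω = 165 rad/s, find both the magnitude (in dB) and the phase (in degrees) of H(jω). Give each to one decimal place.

|H| = 0.7 dB, ∠H = -20.4°

|j165| = 165
|j165 + 5.9| = √(165² + 5.9²) = 165.1
|j165 + 400| = √(165² + 400²) = 432.7
|H(j165)| = 467 × 165 / (165.1 × 432.7) = 1.0786
20 log₁₀(1.0786) = 0.66 dB
∠(j165) = 90.00°
∠(j165 + 5.9) = arctan(165/5.9) = 87.95°
∠(j165 + 400) = arctan(165/400) = 22.42°
∠H(j165) = 90.00° − (87.95° + 22.42°) = -20.37°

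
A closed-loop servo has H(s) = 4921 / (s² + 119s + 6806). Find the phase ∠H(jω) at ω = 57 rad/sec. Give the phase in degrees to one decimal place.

-62.3°

∠[(j57)² + 119(j57) + 6806] = ∠[3557 + j6783] = 62.33°
∠H(j57) = −62.33° = -62.33°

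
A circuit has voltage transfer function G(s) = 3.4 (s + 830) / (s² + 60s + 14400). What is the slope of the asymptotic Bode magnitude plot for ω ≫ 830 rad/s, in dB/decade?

-20 dB/decade

With 1 zero and 2 poles, the high-frequency asymptotic slope is 20 × (1 − 2) = -20 dB/decade.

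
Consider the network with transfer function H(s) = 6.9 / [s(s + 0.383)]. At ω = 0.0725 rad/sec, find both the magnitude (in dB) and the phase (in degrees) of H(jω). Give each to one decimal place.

|j0.0725 + 0.383| = √(0.0725² + 0.383²) = 0.3898
|j0.0725| = 0.0725
|H(j0.0725)| = 6.9 / (0.3898 × 0.0725) = 244.16
20 log₁₀(244.16) = 47.75 dB
∠(j0.0725 + 0.383) = arctan(0.0725/0.383) = 10.72°
∠(j0.0725) = 90.00°
∠H(j0.0725) = − (10.72° + 90.00°) = -100.72°

|H| = 47.8 dB, ∠H = -100.7°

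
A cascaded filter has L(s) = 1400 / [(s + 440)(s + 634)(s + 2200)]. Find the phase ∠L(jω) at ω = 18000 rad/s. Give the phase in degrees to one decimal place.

-259.6°

∠(j18000 + 440) = arctan(18000/440) = 88.60°
∠(j18000 + 634) = arctan(18000/634) = 87.98°
∠(j18000 + 2200) = arctan(18000/2200) = 83.03°
∠L(j18000) = − (88.60° + 87.98° + 83.03°) = -259.61°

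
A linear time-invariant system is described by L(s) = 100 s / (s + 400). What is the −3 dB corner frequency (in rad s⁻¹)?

400 rad s⁻¹

For a single-pole high-pass, the −3 dB point is at the pole: ω = 400 rad s⁻¹.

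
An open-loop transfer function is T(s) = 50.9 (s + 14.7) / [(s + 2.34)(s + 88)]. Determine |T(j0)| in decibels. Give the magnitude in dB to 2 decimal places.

T(0) = 50.9 × 14.7 / (2.34 × 88) = 3.6336
20 log₁₀(3.6336) = 11.207 dB

11.21 dB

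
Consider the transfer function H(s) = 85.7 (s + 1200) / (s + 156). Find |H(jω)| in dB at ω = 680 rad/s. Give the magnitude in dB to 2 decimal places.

44.58 dB

|j680 + 1200| = √(680² + 1200²) = 1379
|j680 + 156| = √(680² + 156²) = 697.7
|H(j680)| = 85.7 × 1379 / 697.7 = 169.43
20 log₁₀(169.43) = 44.580 dB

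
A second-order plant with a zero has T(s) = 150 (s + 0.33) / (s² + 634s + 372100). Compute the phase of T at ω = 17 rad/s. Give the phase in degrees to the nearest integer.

∠(j17 + 0.33) = arctan(17/0.33) = 88.89°
∠[(j17)² + 634(j17) + 372100] = ∠[3.7181e+05 + j10778] = 1.66°
∠T(j17) = 88.89° − 1.66° = 87.23°

87°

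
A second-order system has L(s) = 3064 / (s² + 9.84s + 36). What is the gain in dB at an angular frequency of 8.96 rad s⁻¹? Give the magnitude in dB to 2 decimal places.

|(j8.96)² + 9.84(j8.96) + 36| = |-44.282 + j88.166| = 98.66
|L(j8.96)| = 3064 / 98.66 = 31.056
20 log₁₀(31.056) = 29.843 dB

29.84 dB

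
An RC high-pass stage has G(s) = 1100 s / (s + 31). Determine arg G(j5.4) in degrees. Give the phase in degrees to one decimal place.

80.1°

∠(j5.4) = 90.00°
∠(j5.4 + 31) = arctan(5.4/31) = 9.88°
∠G(j5.4) = 90.00° − 9.88° = 80.12°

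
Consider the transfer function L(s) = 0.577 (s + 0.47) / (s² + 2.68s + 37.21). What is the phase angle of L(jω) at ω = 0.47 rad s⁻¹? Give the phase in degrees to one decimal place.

∠(j0.47 + 0.47) = arctan(0.47/0.47) = 45.00°
∠[(j0.47)² + 2.68(j0.47) + 37.21] = ∠[36.989 + j1.2596] = 1.95°
∠L(j0.47) = 45.00° − 1.95° = 43.05°

43.0 deg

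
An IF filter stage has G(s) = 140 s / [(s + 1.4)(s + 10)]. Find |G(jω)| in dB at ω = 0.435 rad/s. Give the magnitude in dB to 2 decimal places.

12.36 dB

|j0.435| = 0.435
|j0.435 + 1.4| = √(0.435² + 1.4²) = 1.466
|j0.435 + 10| = √(0.435² + 10²) = 10.01
|G(j0.435)| = 140 × 0.435 / (1.466 × 10.01) = 4.1502
20 log₁₀(4.1502) = 12.361 dB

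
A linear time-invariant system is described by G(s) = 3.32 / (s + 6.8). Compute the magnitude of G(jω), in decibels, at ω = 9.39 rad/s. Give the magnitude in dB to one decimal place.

-10.9 dB

|j9.39 + 6.8| = √(9.39² + 6.8²) = 11.59
|G(j9.39)| = 3.32 / 11.59 = 0.28636
20 log₁₀(0.28636) = -10.86 dB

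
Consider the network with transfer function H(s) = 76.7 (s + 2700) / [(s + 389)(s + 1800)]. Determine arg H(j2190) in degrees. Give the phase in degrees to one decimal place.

∠(j2190 + 2700) = arctan(2190/2700) = 39.05°
∠(j2190 + 389) = arctan(2190/389) = 79.93°
∠(j2190 + 1800) = arctan(2190/1800) = 50.58°
∠H(j2190) = 39.05° − (79.93° + 50.58°) = -91.46°

-91.5°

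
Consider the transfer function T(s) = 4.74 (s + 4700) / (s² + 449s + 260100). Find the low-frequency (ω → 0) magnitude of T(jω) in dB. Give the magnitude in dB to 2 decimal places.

T(0) = 4.74 × 4700 / 260100 = 0.085652
20 log₁₀(0.085652) = -21.345 dB

-21.35 dB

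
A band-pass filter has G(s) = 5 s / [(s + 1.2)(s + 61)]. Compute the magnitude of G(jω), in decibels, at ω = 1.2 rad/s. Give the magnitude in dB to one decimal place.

|j1.2| = 1.2
|j1.2 + 1.2| = √(1.2² + 1.2²) = 1.697
|j1.2 + 61| = √(1.2² + 61²) = 61.01
|G(j1.2)| = 5 × 1.2 / (1.697 × 61.01) = 0.057948
20 log₁₀(0.057948) = -24.74 dB

-24.7 dB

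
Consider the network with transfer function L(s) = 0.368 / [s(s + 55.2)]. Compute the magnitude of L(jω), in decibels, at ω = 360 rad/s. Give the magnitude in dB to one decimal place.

-111.0 dB

|j360 + 55.2| = √(360² + 55.2²) = 364.2
|j360| = 360
|L(j360)| = 0.368 / (364.2 × 360) = 2.8067e-06
20 log₁₀(2.8067e-06) = -111.04 dB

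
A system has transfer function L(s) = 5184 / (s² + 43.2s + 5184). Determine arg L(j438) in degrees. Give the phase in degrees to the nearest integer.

∠[(j438)² + 43.2(j438) + 5184] = ∠[-1.8666e+05 + j18922] = 174.21°
∠L(j438) = −174.21° = -174.21°

-174 deg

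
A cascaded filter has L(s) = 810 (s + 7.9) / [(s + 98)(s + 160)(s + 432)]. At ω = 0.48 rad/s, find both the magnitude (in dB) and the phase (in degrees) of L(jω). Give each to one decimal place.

|L| = -60.5 dB, ∠L = 3.0°

|j0.48 + 7.9| = √(0.48² + 7.9²) = 7.915
|j0.48 + 98| = √(0.48² + 98²) = 98
|j0.48 + 160| = √(0.48² + 160²) = 160
|j0.48 + 432| = √(0.48² + 432²) = 432
|L(j0.48)| = 810 × 7.915 / (98 × 160 × 432) = 0.0009464
20 log₁₀(0.0009464) = -60.48 dB
∠(j0.48 + 7.9) = arctan(0.48/7.9) = 3.48°
∠(j0.48 + 98) = arctan(0.48/98) = 0.28°
∠(j0.48 + 160) = arctan(0.48/160) = 0.17°
∠(j0.48 + 432) = arctan(0.48/432) = 0.06°
∠L(j0.48) = 3.48° − (0.28° + 0.17° + 0.06°) = 2.96°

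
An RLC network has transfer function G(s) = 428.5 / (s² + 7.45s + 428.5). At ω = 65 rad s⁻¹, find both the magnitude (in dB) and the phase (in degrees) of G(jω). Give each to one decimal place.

|(j65)² + 7.45(j65) + 428.5| = |-3796.5 + j484.25| = 3827
|G(j65)| = 428.5 / 3827 = 0.11196
20 log₁₀(0.11196) = -19.02 dB
∠[(j65)² + 7.45(j65) + 428.5] = ∠[-3796.5 + j484.25] = 172.73°
∠G(j65) = −172.73° = -172.73°

|G| = -19.0 dB, ∠G = -172.7°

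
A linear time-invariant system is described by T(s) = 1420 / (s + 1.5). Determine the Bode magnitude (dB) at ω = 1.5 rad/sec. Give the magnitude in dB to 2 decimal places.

56.51 dB

|j1.5 + 1.5| = √(1.5² + 1.5²) = 2.121
|T(j1.5)| = 1420 / 2.121 = 669.39
20 log₁₀(669.39) = 56.514 dB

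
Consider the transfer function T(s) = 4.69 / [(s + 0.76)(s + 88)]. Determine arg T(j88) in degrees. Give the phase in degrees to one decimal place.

-134.5 deg

∠(j88 + 0.76) = arctan(88/0.76) = 89.51°
∠(j88 + 88) = arctan(88/88) = 45.00°
∠T(j88) = − (89.51° + 45.00°) = -134.51°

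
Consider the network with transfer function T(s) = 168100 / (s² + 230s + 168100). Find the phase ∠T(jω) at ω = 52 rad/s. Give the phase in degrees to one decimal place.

-4.1°

∠[(j52)² + 230(j52) + 168100] = ∠[1.654e+05 + j11960] = 4.14°
∠T(j52) = −4.14° = -4.14°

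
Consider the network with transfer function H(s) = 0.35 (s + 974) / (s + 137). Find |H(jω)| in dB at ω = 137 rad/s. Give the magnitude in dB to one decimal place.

|j137 + 974| = √(137² + 974²) = 983.6
|j137 + 137| = √(137² + 137²) = 193.7
|H(j137)| = 0.35 × 983.6 / 193.7 = 1.7768
20 log₁₀(1.7768) = 4.99 dB

5.0 dB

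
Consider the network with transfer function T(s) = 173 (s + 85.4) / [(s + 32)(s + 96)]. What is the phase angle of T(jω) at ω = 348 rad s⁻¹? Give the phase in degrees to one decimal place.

∠(j348 + 85.4) = arctan(348/85.4) = 76.21°
∠(j348 + 32) = arctan(348/32) = 84.75°
∠(j348 + 96) = arctan(348/96) = 74.58°
∠T(j348) = 76.21° − (84.75° + 74.58°) = -83.11°

-83.1°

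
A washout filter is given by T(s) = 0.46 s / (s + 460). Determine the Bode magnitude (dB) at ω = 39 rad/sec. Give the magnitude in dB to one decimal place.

-28.2 dB

|j39| = 39
|j39 + 460| = √(39² + 460²) = 461.7
|T(j39)| = 0.46 × 39 / 461.7 = 0.038861
20 log₁₀(0.038861) = -28.21 dB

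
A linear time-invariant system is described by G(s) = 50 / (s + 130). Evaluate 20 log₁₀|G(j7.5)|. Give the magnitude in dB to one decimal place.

-8.3 dB

|j7.5 + 130| = √(7.5² + 130²) = 130.2
|G(j7.5)| = 50 / 130.2 = 0.38398
20 log₁₀(0.38398) = -8.31 dB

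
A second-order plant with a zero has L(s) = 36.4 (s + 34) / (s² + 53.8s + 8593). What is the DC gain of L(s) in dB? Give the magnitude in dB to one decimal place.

L(0) = 36.4 × 34 / 8593 = 0.14402
20 log₁₀(0.14402) = -16.83 dB

-16.8 dB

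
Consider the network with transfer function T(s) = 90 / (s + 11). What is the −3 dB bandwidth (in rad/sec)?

11 rad/sec

For a single-pole low-pass, the −3 dB point is at the pole: ω = 11 rad/sec.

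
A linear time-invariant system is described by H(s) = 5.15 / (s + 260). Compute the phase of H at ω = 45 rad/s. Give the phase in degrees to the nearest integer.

∠(j45 + 260) = arctan(45/260) = 9.82°
∠H(j45) = −9.82° = -9.82°

-10°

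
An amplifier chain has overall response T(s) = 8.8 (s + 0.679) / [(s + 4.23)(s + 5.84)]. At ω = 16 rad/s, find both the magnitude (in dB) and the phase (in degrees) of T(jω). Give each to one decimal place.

|T| = -6.0 dB, ∠T = -57.6°

|j16 + 0.679| = √(16² + 0.679²) = 16.01
|j16 + 4.23| = √(16² + 4.23²) = 16.55
|j16 + 5.84| = √(16² + 5.84²) = 17.03
|T(j16)| = 8.8 × 16.01 / (16.55 × 17.03) = 0.49995
20 log₁₀(0.49995) = -6.02 dB
∠(j16 + 0.679) = arctan(16/0.679) = 87.57°
∠(j16 + 4.23) = arctan(16/4.23) = 75.19°
∠(j16 + 5.84) = arctan(16/5.84) = 69.95°
∠T(j16) = 87.57° − (75.19° + 69.95°) = -57.57°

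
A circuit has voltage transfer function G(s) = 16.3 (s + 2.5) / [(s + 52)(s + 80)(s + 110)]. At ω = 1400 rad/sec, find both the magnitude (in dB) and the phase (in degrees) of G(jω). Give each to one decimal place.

|G| = -101.6 dB, ∠G = -170.2°

|j1400 + 2.5| = √(1400² + 2.5²) = 1400
|j1400 + 52| = √(1400² + 52²) = 1401
|j1400 + 80| = √(1400² + 80²) = 1402
|j1400 + 110| = √(1400² + 110²) = 1404
|G(j1400)| = 16.3 × 1400 / (1401 × 1402 × 1404) = 8.2716e-06
20 log₁₀(8.2716e-06) = -101.65 dB
∠(j1400 + 2.5) = arctan(1400/2.5) = 89.90°
∠(j1400 + 52) = arctan(1400/52) = 87.87°
∠(j1400 + 80) = arctan(1400/80) = 86.73°
∠(j1400 + 110) = arctan(1400/110) = 85.51°
∠G(j1400) = 89.90° − (87.87° + 86.73° + 85.51°) = -170.21°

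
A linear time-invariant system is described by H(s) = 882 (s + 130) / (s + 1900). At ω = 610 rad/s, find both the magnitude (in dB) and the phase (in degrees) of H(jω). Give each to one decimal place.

|j610 + 130| = √(610² + 130²) = 623.7
|j610 + 1900| = √(610² + 1900²) = 1996
|H(j610)| = 882 × 623.7 / 1996 = 275.67
20 log₁₀(275.67) = 48.81 dB
∠(j610 + 130) = arctan(610/130) = 77.97°
∠(j610 + 1900) = arctan(610/1900) = 17.80°
∠H(j610) = 77.97° − 17.80° = 60.17°

|H| = 48.8 dB, ∠H = 60.2°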